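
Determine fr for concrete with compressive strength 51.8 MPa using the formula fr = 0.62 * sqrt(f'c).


fr = 0.62 * sqrt(51.8)
= 4.462 MPa

4.462


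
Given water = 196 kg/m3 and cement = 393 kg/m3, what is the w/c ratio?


w/c = water / cement
w/c = 196 / 393 = 0.499

0.499


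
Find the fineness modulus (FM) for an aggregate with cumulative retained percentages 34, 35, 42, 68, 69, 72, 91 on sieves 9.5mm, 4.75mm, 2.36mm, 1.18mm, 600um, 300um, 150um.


FM = sum(cumulative % retained) / 100
= 411 / 100
= 4.11

4.11


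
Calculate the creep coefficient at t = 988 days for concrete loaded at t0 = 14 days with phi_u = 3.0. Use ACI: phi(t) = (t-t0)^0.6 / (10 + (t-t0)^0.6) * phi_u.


dt = 988 - 14 = 974
phi = 974^0.6 / (10 + 974^0.6) * 3.0
= 2.584

2.584


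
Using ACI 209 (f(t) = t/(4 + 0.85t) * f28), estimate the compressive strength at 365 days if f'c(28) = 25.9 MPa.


f(365) = 365 / (4 + 0.85 * 365) * 25.9
= 365 / 314.25 * 25.9
= 30.08 MPa

30.08


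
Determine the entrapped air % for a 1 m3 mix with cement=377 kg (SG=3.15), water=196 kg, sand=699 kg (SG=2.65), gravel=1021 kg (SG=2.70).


Vol cement = 377 / (3.15 * 1000) = 0.119683 m3
Vol water = 196 / 1000 = 0.196 m3
Vol sand = 699 / (2.65 * 1000) = 0.263774 m3
Vol gravel = 1021 / (2.70 * 1000) = 0.378148 m3
Total solid + water volume = 0.957604 m3
Air = (1 - 0.957604) * 100 = 4.24%

4.24


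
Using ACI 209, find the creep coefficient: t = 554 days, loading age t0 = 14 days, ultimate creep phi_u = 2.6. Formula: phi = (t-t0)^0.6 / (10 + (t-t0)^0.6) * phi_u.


dt = 554 - 14 = 540
phi = 540^0.6 / (10 + 540^0.6) * 2.6
= 2.115

2.115


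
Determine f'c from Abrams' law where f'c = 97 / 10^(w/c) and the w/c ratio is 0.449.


f'c = 97 / 10^0.449
= 97 / 2.812
= 34.5 MPa

34.5


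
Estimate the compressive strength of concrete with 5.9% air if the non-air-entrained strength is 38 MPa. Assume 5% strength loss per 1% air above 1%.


Strength loss = (5.9 - 1) * 5 = 24.5%
f'c = 38 * (1 - 24.5/100)
= 28.69 MPa

28.69


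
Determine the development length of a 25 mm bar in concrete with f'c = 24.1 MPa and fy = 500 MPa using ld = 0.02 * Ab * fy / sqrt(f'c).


Ab = pi * 25^2 / 4 = 490.874 mm2
ld = 0.02 * 490.874 * 500 / sqrt(24.1)
= 999.9 mm

999.9


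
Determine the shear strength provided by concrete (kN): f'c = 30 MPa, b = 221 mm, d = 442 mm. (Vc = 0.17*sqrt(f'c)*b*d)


Vc = 0.17 * sqrt(30) * 221 * 442 / 1000
= 90.95 kN

90.95


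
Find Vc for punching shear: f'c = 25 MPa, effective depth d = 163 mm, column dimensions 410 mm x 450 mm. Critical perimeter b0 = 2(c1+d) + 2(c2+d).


b0 = 2*(410 + 163) + 2*(450 + 163) = 2372 mm
Vc = 0.33 * sqrt(25) * 2372 * 163 / 1000
= 637.95 kN

637.95


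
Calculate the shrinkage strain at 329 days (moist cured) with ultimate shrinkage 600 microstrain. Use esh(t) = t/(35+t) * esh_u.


esh(329) = 329 / (35 + 329) * 600
= 329 / 364 * 600
= 542.3 microstrain

542.3


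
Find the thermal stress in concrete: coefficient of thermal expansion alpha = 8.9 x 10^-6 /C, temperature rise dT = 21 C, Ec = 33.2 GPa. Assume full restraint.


sigma = alpha * dT * Ec
= 8.9e-6 * 21 * 33.2 * 1000
= 6.205 MPa

6.205


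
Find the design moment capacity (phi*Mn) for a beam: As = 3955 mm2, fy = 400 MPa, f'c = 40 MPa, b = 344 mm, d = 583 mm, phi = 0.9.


a = As * fy / (0.85 * f'c * b)
= 3955 * 400 / (0.85 * 40 * 344)
= 135.2599 mm
Mn = As * fy * (d - a/2) / 10^6
= 815.3154 kN-m
phi*Mn = 0.9 * 815.3154 = 733.78 kN-m

733.78


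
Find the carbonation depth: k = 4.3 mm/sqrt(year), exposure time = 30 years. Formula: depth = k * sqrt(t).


depth = k * sqrt(t)
= 4.3 * sqrt(30)
= 23.55 mm

23.55


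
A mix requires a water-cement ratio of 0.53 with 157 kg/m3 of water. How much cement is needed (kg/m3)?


Cement = water / (w/c)
= 157 / 0.53
= 296.2 kg/m3

296.2


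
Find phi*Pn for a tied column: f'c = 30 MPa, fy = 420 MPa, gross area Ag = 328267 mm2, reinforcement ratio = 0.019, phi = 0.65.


Ast = rho * Ag = 0.019 * 328267 = 6237.073 mm2
phi*Pn = 0.65 * 0.80 * (0.85 * 30 * (328267 - 6237.073) + 420 * 6237.073) / 1000
= 5632.29 kN

5632.29


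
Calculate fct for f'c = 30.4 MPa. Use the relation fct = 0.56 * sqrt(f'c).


fct = 0.56 * sqrt(30.4)
= 0.56 * 5.514
= 3.088 MPa

3.088


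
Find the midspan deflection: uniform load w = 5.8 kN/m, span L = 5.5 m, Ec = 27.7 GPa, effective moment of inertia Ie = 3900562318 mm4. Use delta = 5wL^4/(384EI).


Convert: L = 5.5 m = 5500 mm, Ec = 27.7 GPa = 27700 MPa
delta = 5 * 5.8 * 5500^4 / (384 * 27700 * 3900562318)
= 0.64 mm

0.64


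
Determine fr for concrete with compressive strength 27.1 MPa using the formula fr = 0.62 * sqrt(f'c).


fr = 0.62 * sqrt(27.1)
= 3.228 MPa

3.228


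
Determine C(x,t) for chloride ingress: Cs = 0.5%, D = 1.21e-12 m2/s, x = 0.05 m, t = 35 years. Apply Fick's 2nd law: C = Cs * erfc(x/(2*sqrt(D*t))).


t_seconds = 35 * 365.25 * 24 * 3600 = 1104516000.0 s
arg = 0.05 / (2 * sqrt(1.21e-12 * 1104516000.0))
= 0.6839
erfc(0.6839) = 0.3335
C = 0.5 * 0.3335 = 0.1667%

0.1667


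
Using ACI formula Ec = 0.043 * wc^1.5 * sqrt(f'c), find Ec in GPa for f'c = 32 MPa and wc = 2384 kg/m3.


Ec = 0.043 * 2384^1.5 * sqrt(32) / 1000
= 28.31 GPa

28.31


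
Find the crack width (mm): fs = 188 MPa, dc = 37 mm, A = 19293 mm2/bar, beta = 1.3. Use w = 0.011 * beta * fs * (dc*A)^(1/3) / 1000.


w = 0.011 * beta * fs * (dc * A)^(1/3) / 1000
= 0.011 * 1.3 * 188 * (37 * 19293)^(1/3) / 1000
= 0.24 mm

0.24


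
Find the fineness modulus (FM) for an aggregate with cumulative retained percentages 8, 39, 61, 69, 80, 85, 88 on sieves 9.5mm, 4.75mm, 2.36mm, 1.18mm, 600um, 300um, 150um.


FM = sum(cumulative % retained) / 100
= 430 / 100
= 4.3

4.3


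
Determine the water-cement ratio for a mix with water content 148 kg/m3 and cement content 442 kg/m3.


w/c = water / cement
w/c = 148 / 442 = 0.335

0.335


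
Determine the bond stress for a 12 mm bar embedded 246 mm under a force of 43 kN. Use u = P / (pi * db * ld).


u = P / (pi * db * ld)
= 43 * 1000 / (pi * 12 * 246)
= 4.637 MPa

4.637


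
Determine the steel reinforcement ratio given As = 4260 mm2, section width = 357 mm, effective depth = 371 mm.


rho = As / (b * d)
= 4260 / (357 * 371)
= 0.0322

0.0322


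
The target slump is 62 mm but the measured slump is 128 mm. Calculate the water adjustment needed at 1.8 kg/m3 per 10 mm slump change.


Difference = 62 - 128 = -66 mm
Water adjustment = -66 * 1.8 / 10 = -11.9 kg/m3

-11.9


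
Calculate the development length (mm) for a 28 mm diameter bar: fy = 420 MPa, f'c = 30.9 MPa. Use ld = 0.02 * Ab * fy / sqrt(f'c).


Ab = pi * 28^2 / 4 = 615.752 mm2
ld = 0.02 * 615.752 * 420 / sqrt(30.9)
= 930.5 mm

930.5


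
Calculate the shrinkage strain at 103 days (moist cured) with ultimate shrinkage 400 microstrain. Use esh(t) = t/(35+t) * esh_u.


esh(103) = 103 / (35 + 103) * 400
= 103 / 138 * 400
= 298.6 microstrain

298.6


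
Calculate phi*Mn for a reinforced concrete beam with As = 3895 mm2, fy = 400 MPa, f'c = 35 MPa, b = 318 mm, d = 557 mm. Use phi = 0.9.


a = As * fy / (0.85 * f'c * b)
= 3895 * 400 / (0.85 * 35 * 318)
= 164.6847 mm
Mn = As * fy * (d - a/2) / 10^6
= 739.5166 kN-m
phi*Mn = 0.9 * 739.5166 = 665.56 kN-m

665.56


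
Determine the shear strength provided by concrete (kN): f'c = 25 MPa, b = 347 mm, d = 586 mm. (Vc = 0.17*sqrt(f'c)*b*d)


Vc = 0.17 * sqrt(25) * 347 * 586 / 1000
= 172.84 kN

172.84


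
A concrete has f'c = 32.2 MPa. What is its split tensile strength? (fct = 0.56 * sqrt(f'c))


fct = 0.56 * sqrt(32.2)
= 0.56 * 5.675
= 3.178 MPa

3.178


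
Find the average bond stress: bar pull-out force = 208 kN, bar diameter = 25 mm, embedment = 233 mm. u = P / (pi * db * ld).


u = P / (pi * db * ld)
= 208 * 1000 / (pi * 25 * 233)
= 11.366 MPa

11.366


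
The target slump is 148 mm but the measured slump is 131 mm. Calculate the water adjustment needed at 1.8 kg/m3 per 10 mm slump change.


Difference = 148 - 131 = 17 mm
Water adjustment = 17 * 1.8 / 10 = 3.1 kg/m3

3.1


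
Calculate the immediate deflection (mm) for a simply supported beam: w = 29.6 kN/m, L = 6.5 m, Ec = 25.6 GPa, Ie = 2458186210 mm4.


Convert: L = 6.5 m = 6500 mm, Ec = 25.6 GPa = 25600 MPa
delta = 5 * 29.6 * 6500^4 / (384 * 25600 * 2458186210)
= 10.93 mm

10.93


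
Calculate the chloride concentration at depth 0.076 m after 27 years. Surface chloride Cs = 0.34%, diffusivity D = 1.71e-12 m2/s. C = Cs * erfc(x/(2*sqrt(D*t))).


t_seconds = 27 * 365.25 * 24 * 3600 = 852055200.0 s
arg = 0.076 / (2 * sqrt(1.71e-12 * 852055200.0))
= 0.9955
erfc(0.9955) = 0.1592
C = 0.34 * 0.1592 = 0.0541%

0.0541


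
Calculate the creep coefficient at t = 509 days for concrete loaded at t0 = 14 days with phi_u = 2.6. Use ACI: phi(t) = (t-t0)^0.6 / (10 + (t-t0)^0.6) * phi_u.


dt = 509 - 14 = 495
phi = 495^0.6 / (10 + 495^0.6) * 2.6
= 2.094

2.094


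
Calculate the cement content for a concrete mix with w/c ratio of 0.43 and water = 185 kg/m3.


Cement = water / (w/c)
= 185 / 0.43
= 430.2 kg/m3

430.2


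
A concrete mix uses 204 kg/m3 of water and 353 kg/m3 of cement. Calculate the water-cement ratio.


w/c = water / cement
w/c = 204 / 353 = 0.578

0.578


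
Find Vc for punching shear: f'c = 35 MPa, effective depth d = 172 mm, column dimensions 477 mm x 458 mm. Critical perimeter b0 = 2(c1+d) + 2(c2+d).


b0 = 2*(477 + 172) + 2*(458 + 172) = 2558 mm
Vc = 0.33 * sqrt(35) * 2558 * 172 / 1000
= 858.97 kN

858.97


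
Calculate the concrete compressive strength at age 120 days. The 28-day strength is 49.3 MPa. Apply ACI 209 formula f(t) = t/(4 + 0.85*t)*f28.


f(120) = 120 / (4 + 0.85 * 120) * 49.3
= 120 / 106.0 * 49.3
= 55.81 MPa

55.81


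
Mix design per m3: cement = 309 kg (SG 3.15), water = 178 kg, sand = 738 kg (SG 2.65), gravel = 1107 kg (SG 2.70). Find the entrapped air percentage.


Vol cement = 309 / (3.15 * 1000) = 0.098095 m3
Vol water = 178 / 1000 = 0.178 m3
Vol sand = 738 / (2.65 * 1000) = 0.278491 m3
Vol gravel = 1107 / (2.70 * 1000) = 0.41 m3
Total solid + water volume = 0.964586 m3
Air = (1 - 0.964586) * 100 = 3.54%

3.54


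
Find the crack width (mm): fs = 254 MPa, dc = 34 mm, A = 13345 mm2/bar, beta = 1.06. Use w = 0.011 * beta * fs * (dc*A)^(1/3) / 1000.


w = 0.011 * beta * fs * (dc * A)^(1/3) / 1000
= 0.011 * 1.06 * 254 * (34 * 13345)^(1/3) / 1000
= 0.228 mm

0.228


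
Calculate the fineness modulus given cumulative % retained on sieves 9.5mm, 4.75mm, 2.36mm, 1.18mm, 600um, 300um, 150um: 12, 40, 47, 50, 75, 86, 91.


FM = sum(cumulative % retained) / 100
= 401 / 100
= 4.01

4.01


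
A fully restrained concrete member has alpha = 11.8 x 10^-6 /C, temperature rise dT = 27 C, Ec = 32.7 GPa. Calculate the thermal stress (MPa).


sigma = alpha * dT * Ec
= 11.8e-6 * 27 * 32.7 * 1000
= 10.418 MPa

10.418


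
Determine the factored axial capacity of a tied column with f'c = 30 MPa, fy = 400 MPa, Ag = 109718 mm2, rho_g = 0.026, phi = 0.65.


Ast = rho * Ag = 0.026 * 109718 = 2852.668 mm2
phi*Pn = 0.65 * 0.80 * (0.85 * 30 * (109718 - 2852.668) + 400 * 2852.668) / 1000
= 2010.39 kN

2010.39


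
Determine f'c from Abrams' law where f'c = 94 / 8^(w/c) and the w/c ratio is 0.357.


f'c = 94 / 8^0.357
= 94 / 2.101
= 44.74 MPa

44.74


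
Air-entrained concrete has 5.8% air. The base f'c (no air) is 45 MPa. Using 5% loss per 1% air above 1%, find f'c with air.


Strength loss = (5.8 - 1) * 5 = 24.0%
f'c = 45 * (1 - 24.0/100)
= 34.2 MPa

34.2


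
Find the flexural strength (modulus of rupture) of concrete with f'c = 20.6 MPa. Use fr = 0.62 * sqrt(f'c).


fr = 0.62 * sqrt(20.6)
= 2.814 MPa

2.814


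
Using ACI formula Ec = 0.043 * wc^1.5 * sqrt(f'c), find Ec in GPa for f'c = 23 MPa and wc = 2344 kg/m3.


Ec = 0.043 * 2344^1.5 * sqrt(23) / 1000
= 23.4 GPa

23.4


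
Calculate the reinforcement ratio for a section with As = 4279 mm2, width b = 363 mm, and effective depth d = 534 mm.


rho = As / (b * d)
= 4279 / (363 * 534)
= 0.0221

0.0221


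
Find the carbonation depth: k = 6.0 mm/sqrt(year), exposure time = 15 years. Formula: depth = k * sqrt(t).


depth = k * sqrt(t)
= 6.0 * sqrt(15)
= 23.24 mm

23.24


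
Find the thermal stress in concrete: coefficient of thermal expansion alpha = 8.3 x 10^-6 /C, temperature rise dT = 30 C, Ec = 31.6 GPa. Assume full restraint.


sigma = alpha * dT * Ec
= 8.3e-6 * 30 * 31.6 * 1000
= 7.868 MPa

7.868


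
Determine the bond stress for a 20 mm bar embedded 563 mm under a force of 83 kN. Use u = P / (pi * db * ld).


u = P / (pi * db * ld)
= 83 * 1000 / (pi * 20 * 563)
= 2.346 MPa

2.346


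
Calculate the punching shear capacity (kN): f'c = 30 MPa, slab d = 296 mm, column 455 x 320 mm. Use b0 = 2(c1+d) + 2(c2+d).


b0 = 2*(455 + 296) + 2*(320 + 296) = 2734 mm
Vc = 0.33 * sqrt(30) * 2734 * 296 / 1000
= 1462.73 kN

1462.73


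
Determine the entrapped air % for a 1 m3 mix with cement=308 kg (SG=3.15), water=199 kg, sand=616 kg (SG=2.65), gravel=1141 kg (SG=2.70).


Vol cement = 308 / (3.15 * 1000) = 0.097778 m3
Vol water = 199 / 1000 = 0.199 m3
Vol sand = 616 / (2.65 * 1000) = 0.232453 m3
Vol gravel = 1141 / (2.70 * 1000) = 0.422593 m3
Total solid + water volume = 0.951823 m3
Air = (1 - 0.951823) * 100 = 4.82%

4.82


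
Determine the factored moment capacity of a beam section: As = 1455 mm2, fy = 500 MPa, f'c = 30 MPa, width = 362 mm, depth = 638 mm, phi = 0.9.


a = As * fy / (0.85 * f'c * b)
= 1455 * 500 / (0.85 * 30 * 362)
= 78.8105 mm
Mn = As * fy * (d - a/2) / 10^6
= 435.4777 kN-m
phi*Mn = 0.9 * 435.4777 = 391.93 kN-m

391.93


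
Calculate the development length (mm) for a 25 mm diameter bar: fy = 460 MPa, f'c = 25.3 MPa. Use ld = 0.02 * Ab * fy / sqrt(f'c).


Ab = pi * 25^2 / 4 = 490.874 mm2
ld = 0.02 * 490.874 * 460 / sqrt(25.3)
= 897.8 mm

897.8


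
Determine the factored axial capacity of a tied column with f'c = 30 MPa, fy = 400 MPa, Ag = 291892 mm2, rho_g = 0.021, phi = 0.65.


Ast = rho * Ag = 0.021 * 291892 = 6129.732 mm2
phi*Pn = 0.65 * 0.80 * (0.85 * 30 * (291892 - 6129.732) + 400 * 6129.732) / 1000
= 5064.19 kN

5064.19


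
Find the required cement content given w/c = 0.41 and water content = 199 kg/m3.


Cement = water / (w/c)
= 199 / 0.41
= 485.4 kg/m3

485.4


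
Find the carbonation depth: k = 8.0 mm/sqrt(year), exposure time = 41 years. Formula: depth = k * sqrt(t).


depth = k * sqrt(t)
= 8.0 * sqrt(41)
= 51.22 mm

51.22


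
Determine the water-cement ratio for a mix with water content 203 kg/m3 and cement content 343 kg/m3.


w/c = water / cement
w/c = 203 / 343 = 0.592

0.592


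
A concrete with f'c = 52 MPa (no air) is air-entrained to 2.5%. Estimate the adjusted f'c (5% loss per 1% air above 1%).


Strength loss = (2.5 - 1) * 5 = 7.5%
f'c = 52 * (1 - 7.5/100)
= 48.1 MPa

48.1


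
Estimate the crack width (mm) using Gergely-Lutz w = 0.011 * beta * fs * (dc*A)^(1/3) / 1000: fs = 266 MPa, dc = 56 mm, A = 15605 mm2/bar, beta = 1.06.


w = 0.011 * beta * fs * (dc * A)^(1/3) / 1000
= 0.011 * 1.06 * 266 * (56 * 15605)^(1/3) / 1000
= 0.297 mm

0.297


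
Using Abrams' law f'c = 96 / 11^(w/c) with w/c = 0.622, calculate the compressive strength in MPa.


f'c = 96 / 11^0.622
= 96 / 4.444
= 21.6 MPa

21.6


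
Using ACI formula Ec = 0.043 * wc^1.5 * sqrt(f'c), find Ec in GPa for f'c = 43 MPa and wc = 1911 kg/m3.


Ec = 0.043 * 1911^1.5 * sqrt(43) / 1000
= 23.56 GPa

23.56


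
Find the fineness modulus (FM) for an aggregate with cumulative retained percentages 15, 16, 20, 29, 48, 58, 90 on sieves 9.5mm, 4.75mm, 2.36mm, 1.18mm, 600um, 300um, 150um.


FM = sum(cumulative % retained) / 100
= 276 / 100
= 2.76

2.76


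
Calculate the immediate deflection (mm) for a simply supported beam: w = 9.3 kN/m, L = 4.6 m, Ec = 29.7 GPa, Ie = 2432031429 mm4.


Convert: L = 4.6 m = 4600 mm, Ec = 29.7 GPa = 29700 MPa
delta = 5 * 9.3 * 4600^4 / (384 * 29700 * 2432031429)
= 0.75 mm

0.75


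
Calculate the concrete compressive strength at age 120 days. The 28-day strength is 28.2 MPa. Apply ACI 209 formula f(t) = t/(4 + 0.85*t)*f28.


f(120) = 120 / (4 + 0.85 * 120) * 28.2
= 120 / 106.0 * 28.2
= 31.92 MPa

31.92


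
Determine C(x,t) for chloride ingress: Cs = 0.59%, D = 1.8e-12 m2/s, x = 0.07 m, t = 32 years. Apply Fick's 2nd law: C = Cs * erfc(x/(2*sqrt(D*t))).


t_seconds = 32 * 365.25 * 24 * 3600 = 1009843200.0 s
arg = 0.07 / (2 * sqrt(1.8e-12 * 1009843200.0))
= 0.8209
erfc(0.8209) = 0.2457
C = 0.59 * 0.2457 = 0.1449%

0.1449


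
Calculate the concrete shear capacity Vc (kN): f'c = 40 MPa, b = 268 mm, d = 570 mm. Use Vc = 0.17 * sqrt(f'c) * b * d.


Vc = 0.17 * sqrt(40) * 268 * 570 / 1000
= 164.24 kN

164.24


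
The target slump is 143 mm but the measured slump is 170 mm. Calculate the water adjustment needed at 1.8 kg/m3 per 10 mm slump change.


Difference = 143 - 170 = -27 mm
Water adjustment = -27 * 1.8 / 10 = -4.9 kg/m3

-4.9


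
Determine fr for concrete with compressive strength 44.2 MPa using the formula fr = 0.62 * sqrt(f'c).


fr = 0.62 * sqrt(44.2)
= 4.122 MPa

4.122


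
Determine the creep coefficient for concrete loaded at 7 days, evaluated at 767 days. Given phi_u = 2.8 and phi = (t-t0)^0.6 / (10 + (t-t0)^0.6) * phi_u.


dt = 767 - 7 = 760
phi = 760^0.6 / (10 + 760^0.6) * 2.8
= 2.359

2.359


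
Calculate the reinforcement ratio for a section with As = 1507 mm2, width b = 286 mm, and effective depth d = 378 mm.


rho = As / (b * d)
= 1507 / (286 * 378)
= 0.0139

0.0139


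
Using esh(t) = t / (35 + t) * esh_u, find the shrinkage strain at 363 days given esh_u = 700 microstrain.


esh(363) = 363 / (35 + 363) * 700
= 363 / 398 * 700
= 638.4 microstrain

638.4


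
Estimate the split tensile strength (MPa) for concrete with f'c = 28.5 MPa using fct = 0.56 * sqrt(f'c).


fct = 0.56 * sqrt(28.5)
= 0.56 * 5.339
= 2.99 MPa

2.99


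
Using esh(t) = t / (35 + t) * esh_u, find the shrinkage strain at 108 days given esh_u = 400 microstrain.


esh(108) = 108 / (35 + 108) * 400
= 108 / 143 * 400
= 302.1 microstrain

302.1


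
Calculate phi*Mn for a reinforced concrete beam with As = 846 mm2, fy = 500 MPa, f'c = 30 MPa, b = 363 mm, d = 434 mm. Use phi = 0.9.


a = As * fy / (0.85 * f'c * b)
= 846 * 500 / (0.85 * 30 * 363)
= 45.6976 mm
Mn = As * fy * (d - a/2) / 10^6
= 173.917 kN-m
phi*Mn = 0.9 * 173.917 = 156.53 kN-m

156.53


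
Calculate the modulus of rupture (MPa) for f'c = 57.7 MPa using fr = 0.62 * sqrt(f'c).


fr = 0.62 * sqrt(57.7)
= 4.71 MPa

4.71


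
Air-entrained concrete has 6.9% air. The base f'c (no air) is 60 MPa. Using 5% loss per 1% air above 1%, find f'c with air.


Strength loss = (6.9 - 1) * 5 = 29.5%
f'c = 60 * (1 - 29.5/100)
= 42.3 MPa

42.3


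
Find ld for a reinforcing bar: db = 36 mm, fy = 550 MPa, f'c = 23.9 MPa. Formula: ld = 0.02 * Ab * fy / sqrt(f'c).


Ab = pi * 36^2 / 4 = 1017.876 mm2
ld = 0.02 * 1017.876 * 550 / sqrt(23.9)
= 2290.3 mm

2290.3


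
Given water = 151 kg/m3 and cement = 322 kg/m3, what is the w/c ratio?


w/c = water / cement
w/c = 151 / 322 = 0.469

0.469


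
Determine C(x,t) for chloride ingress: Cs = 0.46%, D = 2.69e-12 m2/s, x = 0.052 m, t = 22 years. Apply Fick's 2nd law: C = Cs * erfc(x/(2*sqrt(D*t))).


t_seconds = 22 * 365.25 * 24 * 3600 = 694267200.0 s
arg = 0.052 / (2 * sqrt(2.69e-12 * 694267200.0))
= 0.6016
erfc(0.6016) = 0.3949
C = 0.46 * 0.3949 = 0.1816%

0.1816


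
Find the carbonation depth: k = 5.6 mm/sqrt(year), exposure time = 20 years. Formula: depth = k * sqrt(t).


depth = k * sqrt(t)
= 5.6 * sqrt(20)
= 25.04 mm

25.04


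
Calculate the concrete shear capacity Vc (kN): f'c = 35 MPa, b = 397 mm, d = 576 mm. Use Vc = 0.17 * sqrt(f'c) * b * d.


Vc = 0.17 * sqrt(35) * 397 * 576 / 1000
= 229.98 kN

229.98


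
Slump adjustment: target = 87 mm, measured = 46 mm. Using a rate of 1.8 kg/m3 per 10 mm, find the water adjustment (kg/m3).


Difference = 87 - 46 = 41 mm
Water adjustment = 41 * 1.8 / 10 = 7.4 kg/m3

7.4


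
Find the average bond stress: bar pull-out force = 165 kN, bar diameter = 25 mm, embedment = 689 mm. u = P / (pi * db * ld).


u = P / (pi * db * ld)
= 165 * 1000 / (pi * 25 * 689)
= 3.049 MPa

3.049


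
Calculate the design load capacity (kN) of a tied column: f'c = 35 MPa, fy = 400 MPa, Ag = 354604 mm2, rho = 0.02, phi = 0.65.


Ast = rho * Ag = 0.02 * 354604 = 7092.08 mm2
phi*Pn = 0.65 * 0.80 * (0.85 * 35 * (354604 - 7092.08) + 400 * 7092.08) / 1000
= 6851.16 kN

6851.16


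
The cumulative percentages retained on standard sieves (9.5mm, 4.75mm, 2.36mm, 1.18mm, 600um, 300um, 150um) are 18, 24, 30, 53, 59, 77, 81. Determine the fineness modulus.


FM = sum(cumulative % retained) / 100
= 342 / 100
= 3.42

3.42


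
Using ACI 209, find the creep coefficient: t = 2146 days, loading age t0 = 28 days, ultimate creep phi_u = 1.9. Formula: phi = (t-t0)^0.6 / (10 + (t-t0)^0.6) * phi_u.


dt = 2146 - 28 = 2118
phi = 2118^0.6 / (10 + 2118^0.6) * 1.9
= 1.726

1.726


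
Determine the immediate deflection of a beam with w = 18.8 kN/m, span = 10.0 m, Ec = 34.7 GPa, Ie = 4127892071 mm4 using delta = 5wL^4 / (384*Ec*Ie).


Convert: L = 10.0 m = 10000 mm, Ec = 34.7 GPa = 34700 MPa
delta = 5 * 18.8 * 10000^4 / (384 * 34700 * 4127892071)
= 17.09 mm

17.09


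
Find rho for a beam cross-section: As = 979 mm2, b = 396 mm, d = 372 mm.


rho = As / (b * d)
= 979 / (396 * 372)
= 0.0066

0.0066


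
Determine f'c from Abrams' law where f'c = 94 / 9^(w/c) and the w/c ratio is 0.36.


f'c = 94 / 9^0.36
= 94 / 2.206
= 42.62 MPa

42.62


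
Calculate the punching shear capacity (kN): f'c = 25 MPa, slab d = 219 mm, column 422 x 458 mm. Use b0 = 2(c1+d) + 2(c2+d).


b0 = 2*(422 + 219) + 2*(458 + 219) = 2636 mm
Vc = 0.33 * sqrt(25) * 2636 * 219 / 1000
= 952.52 kN

952.52


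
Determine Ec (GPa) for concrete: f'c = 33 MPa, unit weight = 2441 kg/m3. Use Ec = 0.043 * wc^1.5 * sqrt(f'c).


Ec = 0.043 * 2441^1.5 * sqrt(33) / 1000
= 29.79 GPa

29.79


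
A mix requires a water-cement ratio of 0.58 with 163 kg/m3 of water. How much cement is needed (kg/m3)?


Cement = water / (w/c)
= 163 / 0.58
= 281.0 kg/m3

281.0


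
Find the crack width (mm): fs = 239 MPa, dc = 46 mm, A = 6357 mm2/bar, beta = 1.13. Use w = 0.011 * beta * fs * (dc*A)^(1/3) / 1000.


w = 0.011 * beta * fs * (dc * A)^(1/3) / 1000
= 0.011 * 1.13 * 239 * (46 * 6357)^(1/3) / 1000
= 0.197 mm

0.197


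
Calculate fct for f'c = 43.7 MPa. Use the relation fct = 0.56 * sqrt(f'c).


fct = 0.56 * sqrt(43.7)
= 0.56 * 6.611
= 3.702 MPa

3.702


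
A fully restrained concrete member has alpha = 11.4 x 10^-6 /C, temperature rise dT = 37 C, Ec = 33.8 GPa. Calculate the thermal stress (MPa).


sigma = alpha * dT * Ec
= 11.4e-6 * 37 * 33.8 * 1000
= 14.257 MPa

14.257


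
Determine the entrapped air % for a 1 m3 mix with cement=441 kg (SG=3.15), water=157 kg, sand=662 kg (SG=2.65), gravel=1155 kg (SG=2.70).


Vol cement = 441 / (3.15 * 1000) = 0.14 m3
Vol water = 157 / 1000 = 0.157 m3
Vol sand = 662 / (2.65 * 1000) = 0.249811 m3
Vol gravel = 1155 / (2.70 * 1000) = 0.427778 m3
Total solid + water volume = 0.974589 m3
Air = (1 - 0.974589) * 100 = 2.54%

2.54


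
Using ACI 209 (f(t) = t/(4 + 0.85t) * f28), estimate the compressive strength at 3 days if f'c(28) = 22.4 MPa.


f(3) = 3 / (4 + 0.85 * 3) * 22.4
= 3 / 6.55 * 22.4
= 10.26 MPa

10.26


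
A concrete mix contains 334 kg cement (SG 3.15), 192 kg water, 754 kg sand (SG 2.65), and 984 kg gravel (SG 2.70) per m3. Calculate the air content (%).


Vol cement = 334 / (3.15 * 1000) = 0.106032 m3
Vol water = 192 / 1000 = 0.192 m3
Vol sand = 754 / (2.65 * 1000) = 0.284528 m3
Vol gravel = 984 / (2.70 * 1000) = 0.364444 m3
Total solid + water volume = 0.947004 m3
Air = (1 - 0.947004) * 100 = 5.3%

5.3


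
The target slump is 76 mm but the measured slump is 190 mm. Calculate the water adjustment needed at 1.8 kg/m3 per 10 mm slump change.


Difference = 76 - 190 = -114 mm
Water adjustment = -114 * 1.8 / 10 = -20.5 kg/m3

-20.5


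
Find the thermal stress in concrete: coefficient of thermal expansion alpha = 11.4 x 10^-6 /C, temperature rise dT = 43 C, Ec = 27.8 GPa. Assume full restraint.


sigma = alpha * dT * Ec
= 11.4e-6 * 43 * 27.8 * 1000
= 13.628 MPa

13.628


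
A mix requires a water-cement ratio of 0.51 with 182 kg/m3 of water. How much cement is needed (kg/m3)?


Cement = water / (w/c)
= 182 / 0.51
= 356.9 kg/m3

356.9


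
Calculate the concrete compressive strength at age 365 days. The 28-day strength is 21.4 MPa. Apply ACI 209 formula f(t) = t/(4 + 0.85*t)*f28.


f(365) = 365 / (4 + 0.85 * 365) * 21.4
= 365 / 314.25 * 21.4
= 24.86 MPa

24.86


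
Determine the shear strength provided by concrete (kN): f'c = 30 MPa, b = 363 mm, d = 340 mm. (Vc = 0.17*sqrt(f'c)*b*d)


Vc = 0.17 * sqrt(30) * 363 * 340 / 1000
= 114.92 kN

114.92


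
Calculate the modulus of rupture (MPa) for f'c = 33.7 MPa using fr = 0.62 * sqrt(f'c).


fr = 0.62 * sqrt(33.7)
= 3.599 MPa

3.599


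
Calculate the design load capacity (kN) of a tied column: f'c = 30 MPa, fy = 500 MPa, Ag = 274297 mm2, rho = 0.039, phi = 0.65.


Ast = rho * Ag = 0.039 * 274297 = 10697.583 mm2
phi*Pn = 0.65 * 0.80 * (0.85 * 30 * (274297 - 10697.583) + 500 * 10697.583) / 1000
= 6276.7 kN

6276.7


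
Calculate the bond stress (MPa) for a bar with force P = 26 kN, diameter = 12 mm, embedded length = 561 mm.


u = P / (pi * db * ld)
= 26 * 1000 / (pi * 12 * 561)
= 1.229 MPa

1.229


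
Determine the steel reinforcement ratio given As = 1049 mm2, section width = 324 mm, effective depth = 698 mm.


rho = As / (b * d)
= 1049 / (324 * 698)
= 0.0046

0.0046


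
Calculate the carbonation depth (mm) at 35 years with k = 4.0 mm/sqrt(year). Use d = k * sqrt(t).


depth = k * sqrt(t)
= 4.0 * sqrt(35)
= 23.66 mm

23.66


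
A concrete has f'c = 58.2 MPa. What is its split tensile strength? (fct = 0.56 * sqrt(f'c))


fct = 0.56 * sqrt(58.2)
= 0.56 * 7.629
= 4.272 MPa

4.272


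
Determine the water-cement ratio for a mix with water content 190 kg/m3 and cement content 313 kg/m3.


w/c = water / cement
w/c = 190 / 313 = 0.607

0.607


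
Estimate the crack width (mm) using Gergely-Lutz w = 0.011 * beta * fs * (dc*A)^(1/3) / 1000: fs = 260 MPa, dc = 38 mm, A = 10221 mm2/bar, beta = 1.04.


w = 0.011 * beta * fs * (dc * A)^(1/3) / 1000
= 0.011 * 1.04 * 260 * (38 * 10221)^(1/3) / 1000
= 0.217 mm

0.217


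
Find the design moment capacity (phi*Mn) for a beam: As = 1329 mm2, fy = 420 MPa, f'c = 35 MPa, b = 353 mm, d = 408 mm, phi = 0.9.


a = As * fy / (0.85 * f'c * b)
= 1329 * 420 / (0.85 * 35 * 353)
= 53.1511 mm
Mn = As * fy * (d - a/2) / 10^6
= 212.9035 kN-m
phi*Mn = 0.9 * 212.9035 = 191.61 kN-m

191.61


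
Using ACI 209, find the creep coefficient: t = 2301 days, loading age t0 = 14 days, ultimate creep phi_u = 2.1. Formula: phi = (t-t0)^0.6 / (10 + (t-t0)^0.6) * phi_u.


dt = 2301 - 14 = 2287
phi = 2287^0.6 / (10 + 2287^0.6) * 2.1
= 1.915

1.915


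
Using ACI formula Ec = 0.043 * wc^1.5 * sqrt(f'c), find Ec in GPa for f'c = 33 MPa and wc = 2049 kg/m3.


Ec = 0.043 * 2049^1.5 * sqrt(33) / 1000
= 22.91 GPa

22.91


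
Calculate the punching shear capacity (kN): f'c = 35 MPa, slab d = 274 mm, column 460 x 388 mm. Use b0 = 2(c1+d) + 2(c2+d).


b0 = 2*(460 + 274) + 2*(388 + 274) = 2792 mm
Vc = 0.33 * sqrt(35) * 2792 * 274 / 1000
= 1493.53 kN

1493.53


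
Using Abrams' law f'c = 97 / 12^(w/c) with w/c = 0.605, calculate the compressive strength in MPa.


f'c = 97 / 12^0.605
= 97 / 4.497
= 21.57 MPa

21.57


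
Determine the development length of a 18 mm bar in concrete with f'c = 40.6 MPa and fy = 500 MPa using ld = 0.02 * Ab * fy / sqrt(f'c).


Ab = pi * 18^2 / 4 = 254.469 mm2
ld = 0.02 * 254.469 * 500 / sqrt(40.6)
= 399.4 mm

399.4


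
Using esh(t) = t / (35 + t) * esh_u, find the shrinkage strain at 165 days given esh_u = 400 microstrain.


esh(165) = 165 / (35 + 165) * 400
= 165 / 200 * 400
= 330.0 microstrain

330.0


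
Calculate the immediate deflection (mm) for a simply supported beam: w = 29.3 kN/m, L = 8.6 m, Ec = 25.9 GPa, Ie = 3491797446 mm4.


Convert: L = 8.6 m = 8600 mm, Ec = 25.9 GPa = 25900 MPa
delta = 5 * 29.3 * 8600^4 / (384 * 25900 * 3491797446)
= 23.08 mm

23.08


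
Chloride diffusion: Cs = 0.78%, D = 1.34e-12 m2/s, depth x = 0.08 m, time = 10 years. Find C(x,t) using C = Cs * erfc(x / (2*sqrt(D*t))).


t_seconds = 10 * 365.25 * 24 * 3600 = 315576000.0 s
arg = 0.08 / (2 * sqrt(1.34e-12 * 315576000.0))
= 1.9452
erfc(1.9452) = 0.0059
C = 0.78 * 0.0059 = 0.0046%

0.0046


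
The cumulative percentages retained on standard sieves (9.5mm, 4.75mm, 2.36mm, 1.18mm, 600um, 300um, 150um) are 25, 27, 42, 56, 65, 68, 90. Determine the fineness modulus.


FM = sum(cumulative % retained) / 100
= 373 / 100
= 3.73

3.73


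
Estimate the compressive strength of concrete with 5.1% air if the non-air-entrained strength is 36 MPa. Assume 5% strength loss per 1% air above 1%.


Strength loss = (5.1 - 1) * 5 = 20.5%
f'c = 36 * (1 - 20.5/100)
= 28.62 MPa

28.62


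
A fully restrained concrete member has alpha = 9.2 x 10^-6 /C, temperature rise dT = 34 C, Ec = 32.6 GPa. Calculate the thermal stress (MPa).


sigma = alpha * dT * Ec
= 9.2e-6 * 34 * 32.6 * 1000
= 10.197 MPa

10.197


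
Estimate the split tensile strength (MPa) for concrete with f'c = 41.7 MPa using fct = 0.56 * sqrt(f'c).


fct = 0.56 * sqrt(41.7)
= 0.56 * 6.458
= 3.616 MPa

3.616


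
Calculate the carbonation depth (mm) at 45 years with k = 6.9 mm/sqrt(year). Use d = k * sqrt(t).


depth = k * sqrt(t)
= 6.9 * sqrt(45)
= 46.29 mm

46.29


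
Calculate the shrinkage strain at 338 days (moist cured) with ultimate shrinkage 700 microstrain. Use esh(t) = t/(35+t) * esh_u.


esh(338) = 338 / (35 + 338) * 700
= 338 / 373 * 700
= 634.3 microstrain

634.3


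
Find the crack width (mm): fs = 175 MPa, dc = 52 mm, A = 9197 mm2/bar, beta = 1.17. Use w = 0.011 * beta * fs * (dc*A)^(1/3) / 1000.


w = 0.011 * beta * fs * (dc * A)^(1/3) / 1000
= 0.011 * 1.17 * 175 * (52 * 9197)^(1/3) / 1000
= 0.176 mm

0.176


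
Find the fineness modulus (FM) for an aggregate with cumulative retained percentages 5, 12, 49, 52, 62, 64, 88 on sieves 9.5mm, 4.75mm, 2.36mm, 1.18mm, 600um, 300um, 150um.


FM = sum(cumulative % retained) / 100
= 332 / 100
= 3.32

3.32


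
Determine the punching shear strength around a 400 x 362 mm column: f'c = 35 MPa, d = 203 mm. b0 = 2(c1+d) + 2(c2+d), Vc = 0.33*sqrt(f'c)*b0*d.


b0 = 2*(400 + 203) + 2*(362 + 203) = 2336 mm
Vc = 0.33 * sqrt(35) * 2336 * 203 / 1000
= 925.8 kN

925.8


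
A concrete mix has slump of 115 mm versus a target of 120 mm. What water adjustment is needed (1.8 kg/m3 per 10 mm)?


Difference = 120 - 115 = 5 mm
Water adjustment = 5 * 1.8 / 10 = 0.9 kg/m3

0.9


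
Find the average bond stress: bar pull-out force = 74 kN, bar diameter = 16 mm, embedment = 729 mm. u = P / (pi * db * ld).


u = P / (pi * db * ld)
= 74 * 1000 / (pi * 16 * 729)
= 2.019 MPa

2.019


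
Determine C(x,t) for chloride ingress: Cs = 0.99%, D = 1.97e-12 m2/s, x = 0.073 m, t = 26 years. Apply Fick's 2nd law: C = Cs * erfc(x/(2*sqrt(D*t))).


t_seconds = 26 * 365.25 * 24 * 3600 = 820497600.0 s
arg = 0.073 / (2 * sqrt(1.97e-12 * 820497600.0))
= 0.9079
erfc(0.9079) = 0.1992
C = 0.99 * 0.1992 = 0.1972%

0.1972


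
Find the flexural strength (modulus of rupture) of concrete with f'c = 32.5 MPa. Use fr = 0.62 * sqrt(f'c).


fr = 0.62 * sqrt(32.5)
= 3.535 MPa

3.535


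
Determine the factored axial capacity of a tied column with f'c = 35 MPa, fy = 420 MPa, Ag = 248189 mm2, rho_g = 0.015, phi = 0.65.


Ast = rho * Ag = 0.015 * 248189 = 3722.835 mm2
phi*Pn = 0.65 * 0.80 * (0.85 * 35 * (248189 - 3722.835) + 420 * 3722.835) / 1000
= 4594.96 kN

4594.96


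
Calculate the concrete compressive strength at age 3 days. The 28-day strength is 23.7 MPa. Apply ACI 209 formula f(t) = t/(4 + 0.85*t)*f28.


f(3) = 3 / (4 + 0.85 * 3) * 23.7
= 3 / 6.55 * 23.7
= 10.85 MPa

10.85


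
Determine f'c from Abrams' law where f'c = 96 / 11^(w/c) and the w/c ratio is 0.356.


f'c = 96 / 11^0.356
= 96 / 2.348
= 40.88 MPa

40.88


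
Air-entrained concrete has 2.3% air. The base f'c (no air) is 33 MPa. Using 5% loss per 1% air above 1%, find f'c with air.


Strength loss = (2.3 - 1) * 5 = 6.5%
f'c = 33 * (1 - 6.5/100)
= 30.86 MPa

30.86


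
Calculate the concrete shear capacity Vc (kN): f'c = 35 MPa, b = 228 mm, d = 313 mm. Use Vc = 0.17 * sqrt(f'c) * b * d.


Vc = 0.17 * sqrt(35) * 228 * 313 / 1000
= 71.77 kN

71.77


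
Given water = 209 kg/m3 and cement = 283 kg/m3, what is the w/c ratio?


w/c = water / cement
w/c = 209 / 283 = 0.739

0.739


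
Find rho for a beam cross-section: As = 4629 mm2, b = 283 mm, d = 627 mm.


rho = As / (b * d)
= 4629 / (283 * 627)
= 0.0261

0.0261


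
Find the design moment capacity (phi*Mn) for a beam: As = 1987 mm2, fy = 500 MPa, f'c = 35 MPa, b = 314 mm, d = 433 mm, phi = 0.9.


a = As * fy / (0.85 * f'c * b)
= 1987 * 500 / (0.85 * 35 * 314)
= 106.3534 mm
Mn = As * fy * (d - a/2) / 10^6
= 377.3545 kN-m
phi*Mn = 0.9 * 377.3545 = 339.62 kN-m

339.62


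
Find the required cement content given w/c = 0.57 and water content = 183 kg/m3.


Cement = water / (w/c)
= 183 / 0.57
= 321.1 kg/m3

321.1


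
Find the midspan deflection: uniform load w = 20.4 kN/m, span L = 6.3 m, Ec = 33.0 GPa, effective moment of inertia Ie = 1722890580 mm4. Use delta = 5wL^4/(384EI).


Convert: L = 6.3 m = 6300 mm, Ec = 33.0 GPa = 33000 MPa
delta = 5 * 20.4 * 6300^4 / (384 * 33000 * 1722890580)
= 7.36 mm

7.36


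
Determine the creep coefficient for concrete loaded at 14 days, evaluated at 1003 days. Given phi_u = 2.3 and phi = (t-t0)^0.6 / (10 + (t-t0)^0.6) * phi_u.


dt = 1003 - 14 = 989
phi = 989^0.6 / (10 + 989^0.6) * 2.3
= 1.984

1.984


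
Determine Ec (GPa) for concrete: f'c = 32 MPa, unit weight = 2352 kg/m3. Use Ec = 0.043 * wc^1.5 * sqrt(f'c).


Ec = 0.043 * 2352^1.5 * sqrt(32) / 1000
= 27.75 GPa

27.75


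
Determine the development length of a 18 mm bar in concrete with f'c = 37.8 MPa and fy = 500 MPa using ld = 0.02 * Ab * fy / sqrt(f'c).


Ab = pi * 18^2 / 4 = 254.469 mm2
ld = 0.02 * 254.469 * 500 / sqrt(37.8)
= 413.9 mm

413.9


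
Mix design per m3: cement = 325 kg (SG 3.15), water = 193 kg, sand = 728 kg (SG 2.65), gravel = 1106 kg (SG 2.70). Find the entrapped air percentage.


Vol cement = 325 / (3.15 * 1000) = 0.103175 m3
Vol water = 193 / 1000 = 0.193 m3
Vol sand = 728 / (2.65 * 1000) = 0.274717 m3
Vol gravel = 1106 / (2.70 * 1000) = 0.40963 m3
Total solid + water volume = 0.980521 m3
Air = (1 - 0.980521) * 100 = 1.95%

1.95


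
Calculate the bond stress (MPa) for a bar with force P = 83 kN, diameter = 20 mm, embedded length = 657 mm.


u = P / (pi * db * ld)
= 83 * 1000 / (pi * 20 * 657)
= 2.011 MPa

2.011


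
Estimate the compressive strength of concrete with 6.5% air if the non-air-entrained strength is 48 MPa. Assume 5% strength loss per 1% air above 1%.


Strength loss = (6.5 - 1) * 5 = 27.5%
f'c = 48 * (1 - 27.5/100)
= 34.8 MPa

34.8


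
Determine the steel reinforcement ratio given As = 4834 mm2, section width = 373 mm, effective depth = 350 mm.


rho = As / (b * d)
= 4834 / (373 * 350)
= 0.037

0.037


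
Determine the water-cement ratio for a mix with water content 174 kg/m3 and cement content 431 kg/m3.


w/c = water / cement
w/c = 174 / 431 = 0.404

0.404


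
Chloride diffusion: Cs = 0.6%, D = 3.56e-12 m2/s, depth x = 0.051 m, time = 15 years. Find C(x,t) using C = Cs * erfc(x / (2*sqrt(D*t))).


t_seconds = 15 * 365.25 * 24 * 3600 = 473364000.0 s
arg = 0.051 / (2 * sqrt(3.56e-12 * 473364000.0))
= 0.6212
erfc(0.6212) = 0.3797
C = 0.6 * 0.3797 = 0.2278%

0.2278


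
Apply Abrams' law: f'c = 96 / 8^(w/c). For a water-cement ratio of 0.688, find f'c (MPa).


f'c = 96 / 8^0.688
= 96 / 4.181
= 22.96 MPa

22.96


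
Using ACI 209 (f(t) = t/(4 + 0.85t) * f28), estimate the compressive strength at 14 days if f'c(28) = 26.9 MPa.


f(14) = 14 / (4 + 0.85 * 14) * 26.9
= 14 / 15.9 * 26.9
= 23.69 MPa

23.69


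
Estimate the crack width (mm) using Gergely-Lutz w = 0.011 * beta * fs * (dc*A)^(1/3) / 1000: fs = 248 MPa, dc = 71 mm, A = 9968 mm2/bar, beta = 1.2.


w = 0.011 * beta * fs * (dc * A)^(1/3) / 1000
= 0.011 * 1.2 * 248 * (71 * 9968)^(1/3) / 1000
= 0.292 mm

0.292


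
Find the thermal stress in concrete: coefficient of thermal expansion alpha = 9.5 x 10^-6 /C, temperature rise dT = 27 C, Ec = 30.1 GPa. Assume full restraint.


sigma = alpha * dT * Ec
= 9.5e-6 * 27 * 30.1 * 1000
= 7.721 MPa

7.721


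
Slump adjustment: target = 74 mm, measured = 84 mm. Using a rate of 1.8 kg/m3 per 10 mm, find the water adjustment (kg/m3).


Difference = 74 - 84 = -10 mm
Water adjustment = -10 * 1.8 / 10 = -1.8 kg/m3

-1.8


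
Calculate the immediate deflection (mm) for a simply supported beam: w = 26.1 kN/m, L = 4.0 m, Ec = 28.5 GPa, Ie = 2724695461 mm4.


Convert: L = 4.0 m = 4000 mm, Ec = 28.5 GPa = 28500 MPa
delta = 5 * 26.1 * 4000^4 / (384 * 28500 * 2724695461)
= 1.12 mm

1.12


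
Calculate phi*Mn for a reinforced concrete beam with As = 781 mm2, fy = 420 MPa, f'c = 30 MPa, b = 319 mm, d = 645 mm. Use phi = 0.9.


a = As * fy / (0.85 * f'c * b)
= 781 * 420 / (0.85 * 30 * 319)
= 40.3245 mm
Mn = As * fy * (d - a/2) / 10^6
= 204.9593 kN-m
phi*Mn = 0.9 * 204.9593 = 184.46 kN-m

184.46


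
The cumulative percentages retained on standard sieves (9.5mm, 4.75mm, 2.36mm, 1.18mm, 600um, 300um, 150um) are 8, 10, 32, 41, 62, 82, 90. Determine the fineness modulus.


FM = sum(cumulative % retained) / 100
= 325 / 100
= 3.25

3.25


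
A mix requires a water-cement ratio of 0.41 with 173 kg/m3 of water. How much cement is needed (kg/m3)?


Cement = water / (w/c)
= 173 / 0.41
= 422.0 kg/m3

422.0


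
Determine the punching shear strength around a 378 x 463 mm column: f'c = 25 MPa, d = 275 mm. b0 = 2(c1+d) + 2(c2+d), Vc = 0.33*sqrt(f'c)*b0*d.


b0 = 2*(378 + 275) + 2*(463 + 275) = 2782 mm
Vc = 0.33 * sqrt(25) * 2782 * 275 / 1000
= 1262.33 kN

1262.33


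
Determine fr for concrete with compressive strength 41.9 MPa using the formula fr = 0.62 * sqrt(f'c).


fr = 0.62 * sqrt(41.9)
= 4.013 MPa

4.013


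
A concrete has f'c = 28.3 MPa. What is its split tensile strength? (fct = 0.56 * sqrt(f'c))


fct = 0.56 * sqrt(28.3)
= 0.56 * 5.32
= 2.979 MPa

2.979


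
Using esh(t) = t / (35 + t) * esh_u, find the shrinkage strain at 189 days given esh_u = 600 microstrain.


esh(189) = 189 / (35 + 189) * 600
= 189 / 224 * 600
= 506.2 microstrain

506.2


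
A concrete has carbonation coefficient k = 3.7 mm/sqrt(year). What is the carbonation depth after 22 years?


depth = k * sqrt(t)
= 3.7 * sqrt(22)
= 17.35 mm

17.35


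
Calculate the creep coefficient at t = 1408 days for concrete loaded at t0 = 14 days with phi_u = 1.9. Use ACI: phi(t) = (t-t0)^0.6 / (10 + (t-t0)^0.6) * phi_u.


dt = 1408 - 14 = 1394
phi = 1394^0.6 / (10 + 1394^0.6) * 1.9
= 1.682

1.682


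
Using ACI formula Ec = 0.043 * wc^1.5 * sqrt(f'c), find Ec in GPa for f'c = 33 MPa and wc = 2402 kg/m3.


Ec = 0.043 * 2402^1.5 * sqrt(33) / 1000
= 29.08 GPa

29.08


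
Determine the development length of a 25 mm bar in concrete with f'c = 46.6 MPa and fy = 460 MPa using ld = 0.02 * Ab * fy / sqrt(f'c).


Ab = pi * 25^2 / 4 = 490.874 mm2
ld = 0.02 * 490.874 * 460 / sqrt(46.6)
= 661.6 mm

661.6
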